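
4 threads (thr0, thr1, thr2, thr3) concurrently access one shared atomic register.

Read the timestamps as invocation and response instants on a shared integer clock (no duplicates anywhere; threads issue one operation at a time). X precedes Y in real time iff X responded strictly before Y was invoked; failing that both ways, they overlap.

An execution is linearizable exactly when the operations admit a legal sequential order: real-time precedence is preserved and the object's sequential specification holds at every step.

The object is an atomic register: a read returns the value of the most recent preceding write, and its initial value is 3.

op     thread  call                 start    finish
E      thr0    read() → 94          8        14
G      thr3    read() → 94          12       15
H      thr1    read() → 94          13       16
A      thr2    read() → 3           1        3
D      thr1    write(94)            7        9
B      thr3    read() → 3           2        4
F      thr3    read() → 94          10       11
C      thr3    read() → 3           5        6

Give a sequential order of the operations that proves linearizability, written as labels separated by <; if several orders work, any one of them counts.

A < B < C < D < E < F < G < H

after step 1 (A read() → 3): value 3
after step 2 (B read() → 3): value 3
after step 3 (C read() → 3): value 3
after step 4 (D write(94)): value 94
after step 5 (E read() → 94): value 94
after step 6 (F read() → 94): value 94
after step 7 (G read() → 94): value 94
after step 8 (H read() → 94): value 94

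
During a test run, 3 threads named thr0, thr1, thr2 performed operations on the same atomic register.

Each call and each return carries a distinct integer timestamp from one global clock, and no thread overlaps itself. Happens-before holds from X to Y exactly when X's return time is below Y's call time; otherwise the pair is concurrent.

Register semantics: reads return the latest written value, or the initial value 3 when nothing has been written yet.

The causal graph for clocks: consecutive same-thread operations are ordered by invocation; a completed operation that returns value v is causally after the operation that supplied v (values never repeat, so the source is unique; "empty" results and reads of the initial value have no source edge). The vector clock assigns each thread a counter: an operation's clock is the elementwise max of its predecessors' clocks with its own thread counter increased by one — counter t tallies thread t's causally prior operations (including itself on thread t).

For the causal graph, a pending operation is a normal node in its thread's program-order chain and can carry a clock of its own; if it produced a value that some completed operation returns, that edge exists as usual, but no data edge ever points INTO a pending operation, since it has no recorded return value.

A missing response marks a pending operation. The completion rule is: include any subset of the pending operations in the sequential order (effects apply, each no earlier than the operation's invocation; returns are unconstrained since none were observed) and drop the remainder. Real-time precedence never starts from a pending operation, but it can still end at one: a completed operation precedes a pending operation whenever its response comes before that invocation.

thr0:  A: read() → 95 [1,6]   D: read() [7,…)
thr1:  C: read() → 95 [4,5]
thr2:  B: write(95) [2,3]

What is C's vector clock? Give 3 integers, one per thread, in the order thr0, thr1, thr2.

root op B, invoked 2: fresh clock plus thr2's own tick → (0, 0, 1)
from VC(B)=(0, 0, 1), C (invoked 4) maxes components and bumps thr1 → (0, 1, 1)
from VC(B)=(0, 0, 1), A (invoked 1) maxes components and bumps thr0 → (1, 0, 1)
from VC(A)=(1, 0, 1), D (invoked 7) maxes components and bumps thr0 → (2, 0, 1)
target: VC(C) = (0, 1, 1)

(0, 1, 1)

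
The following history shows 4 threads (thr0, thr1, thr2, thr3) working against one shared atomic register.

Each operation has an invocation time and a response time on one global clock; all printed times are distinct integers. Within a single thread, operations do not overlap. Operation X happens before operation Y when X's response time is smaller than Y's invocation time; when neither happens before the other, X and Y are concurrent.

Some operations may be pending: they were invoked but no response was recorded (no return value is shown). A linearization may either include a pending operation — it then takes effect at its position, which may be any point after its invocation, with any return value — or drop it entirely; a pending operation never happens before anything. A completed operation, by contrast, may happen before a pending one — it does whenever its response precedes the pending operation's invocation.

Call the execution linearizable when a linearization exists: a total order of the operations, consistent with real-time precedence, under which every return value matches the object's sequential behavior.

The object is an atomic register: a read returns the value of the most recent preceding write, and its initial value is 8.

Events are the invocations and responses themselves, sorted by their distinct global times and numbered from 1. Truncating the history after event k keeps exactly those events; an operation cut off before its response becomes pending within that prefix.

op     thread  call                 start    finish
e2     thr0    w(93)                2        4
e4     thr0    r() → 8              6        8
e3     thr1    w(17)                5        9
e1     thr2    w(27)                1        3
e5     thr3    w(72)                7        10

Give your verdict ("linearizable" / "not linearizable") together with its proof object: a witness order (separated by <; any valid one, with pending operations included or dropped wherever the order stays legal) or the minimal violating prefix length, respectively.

events 1..7 are fine; event 8 — the response of e4 at time 8 — makes the prefix non-linearizable
checked exhaustively: 2 real-time-consistent orders of 3 completed operations, zero legal atomic register replays
completion choices over the 2 pending operations (e3, e5) were checked; none helps
e.g. e1, e2, e4 (pending dropped): illegal at step 3, since e4 r() → 8 cannot apply there
e.g. e2, e1, e4 (pending dropped): illegal at step 3, since e4 r() → 8 cannot apply there

not linearizable — minimal violating prefix: 8 events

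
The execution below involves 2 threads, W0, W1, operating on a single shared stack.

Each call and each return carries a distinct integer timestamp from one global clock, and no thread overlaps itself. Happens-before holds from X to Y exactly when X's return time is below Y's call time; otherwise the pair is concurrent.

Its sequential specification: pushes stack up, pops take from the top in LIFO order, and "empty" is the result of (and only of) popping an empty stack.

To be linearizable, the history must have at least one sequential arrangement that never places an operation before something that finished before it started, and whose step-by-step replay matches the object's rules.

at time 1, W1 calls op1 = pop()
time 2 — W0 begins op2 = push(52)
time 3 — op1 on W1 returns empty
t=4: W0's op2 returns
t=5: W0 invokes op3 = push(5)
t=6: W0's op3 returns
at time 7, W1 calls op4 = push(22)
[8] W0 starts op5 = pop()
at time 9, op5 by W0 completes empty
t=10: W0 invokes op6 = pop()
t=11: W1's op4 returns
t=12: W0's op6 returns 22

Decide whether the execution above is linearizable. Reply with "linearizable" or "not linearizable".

not linearizable

events 1..8 are fine; event 9 — the response of op5 at time 9 — makes the prefix non-linearizable
all 2 real-time-respecting orders fail — 4 completed stack operations, no legal replay
include/drop combinations of the 1 pending operation (op4) were all tried; none helps
take op1, op2, op3, op5 (pending dropped): step 4 already fails, because op5 pop() → empty cannot occur there
take op2, op1, op3, op5 (pending dropped): step 2 already fails, because op1 pop() → empty cannot occur there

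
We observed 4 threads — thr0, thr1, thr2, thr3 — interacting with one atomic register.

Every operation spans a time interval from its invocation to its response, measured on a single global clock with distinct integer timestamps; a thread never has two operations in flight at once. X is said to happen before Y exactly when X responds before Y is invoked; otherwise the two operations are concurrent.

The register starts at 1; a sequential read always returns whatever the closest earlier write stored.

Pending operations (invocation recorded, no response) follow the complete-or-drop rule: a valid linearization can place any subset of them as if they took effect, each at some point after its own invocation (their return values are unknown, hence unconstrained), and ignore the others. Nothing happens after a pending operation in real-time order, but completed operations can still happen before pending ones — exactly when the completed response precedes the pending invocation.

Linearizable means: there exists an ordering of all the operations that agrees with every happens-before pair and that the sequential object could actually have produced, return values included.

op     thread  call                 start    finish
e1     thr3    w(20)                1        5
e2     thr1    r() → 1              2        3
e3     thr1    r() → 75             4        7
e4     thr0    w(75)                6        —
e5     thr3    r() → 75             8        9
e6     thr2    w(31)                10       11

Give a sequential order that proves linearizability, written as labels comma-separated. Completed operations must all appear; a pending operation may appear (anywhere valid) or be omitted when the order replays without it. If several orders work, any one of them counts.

e2, e1, e4, e3, e5, e6

after step 1 (e2 r() → 1): value 1
after step 2 (e1 w(20)): value 20
after step 3 (e4 w(75) (pending, included)): value 75
after step 4 (e3 r() → 75): value 75
after step 5 (e5 r() → 75): value 75
after step 6 (e6 w(31)): value 31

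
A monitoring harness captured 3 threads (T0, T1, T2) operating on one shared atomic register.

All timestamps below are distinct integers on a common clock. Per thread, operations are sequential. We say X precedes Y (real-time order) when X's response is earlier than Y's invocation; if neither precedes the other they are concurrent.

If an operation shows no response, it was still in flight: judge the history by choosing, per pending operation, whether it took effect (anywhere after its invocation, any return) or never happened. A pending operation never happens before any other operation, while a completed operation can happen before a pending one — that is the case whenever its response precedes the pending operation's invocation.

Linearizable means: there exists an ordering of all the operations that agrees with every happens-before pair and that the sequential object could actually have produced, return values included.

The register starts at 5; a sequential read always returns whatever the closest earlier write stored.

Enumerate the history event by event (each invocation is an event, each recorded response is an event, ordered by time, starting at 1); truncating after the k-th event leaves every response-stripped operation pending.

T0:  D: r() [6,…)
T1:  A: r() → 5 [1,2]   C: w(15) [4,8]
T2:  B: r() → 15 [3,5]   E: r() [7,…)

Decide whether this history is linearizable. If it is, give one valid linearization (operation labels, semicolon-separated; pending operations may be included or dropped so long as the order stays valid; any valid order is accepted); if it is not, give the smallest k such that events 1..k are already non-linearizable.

1. A r() → 5, leaving value 5
2. C w(15), leaving value 15
3. B r() → 15, leaving value 15

linearizable — witness: A; C; B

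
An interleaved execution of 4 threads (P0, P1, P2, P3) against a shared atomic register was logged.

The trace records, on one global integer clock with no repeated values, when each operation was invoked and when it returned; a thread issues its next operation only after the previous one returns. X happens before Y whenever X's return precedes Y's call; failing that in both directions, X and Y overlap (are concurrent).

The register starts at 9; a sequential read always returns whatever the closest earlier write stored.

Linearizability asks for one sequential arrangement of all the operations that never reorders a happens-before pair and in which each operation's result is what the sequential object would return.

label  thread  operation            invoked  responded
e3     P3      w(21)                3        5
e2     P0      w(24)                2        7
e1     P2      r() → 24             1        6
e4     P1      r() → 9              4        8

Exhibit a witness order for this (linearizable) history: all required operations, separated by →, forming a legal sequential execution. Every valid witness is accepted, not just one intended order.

e4 → e2 → e1 → e3

1. e4 r() → 9, leaving value 9
2. e2 w(24), leaving value 24
3. e1 r() → 24, leaving value 24
4. e3 w(21), leaving value 21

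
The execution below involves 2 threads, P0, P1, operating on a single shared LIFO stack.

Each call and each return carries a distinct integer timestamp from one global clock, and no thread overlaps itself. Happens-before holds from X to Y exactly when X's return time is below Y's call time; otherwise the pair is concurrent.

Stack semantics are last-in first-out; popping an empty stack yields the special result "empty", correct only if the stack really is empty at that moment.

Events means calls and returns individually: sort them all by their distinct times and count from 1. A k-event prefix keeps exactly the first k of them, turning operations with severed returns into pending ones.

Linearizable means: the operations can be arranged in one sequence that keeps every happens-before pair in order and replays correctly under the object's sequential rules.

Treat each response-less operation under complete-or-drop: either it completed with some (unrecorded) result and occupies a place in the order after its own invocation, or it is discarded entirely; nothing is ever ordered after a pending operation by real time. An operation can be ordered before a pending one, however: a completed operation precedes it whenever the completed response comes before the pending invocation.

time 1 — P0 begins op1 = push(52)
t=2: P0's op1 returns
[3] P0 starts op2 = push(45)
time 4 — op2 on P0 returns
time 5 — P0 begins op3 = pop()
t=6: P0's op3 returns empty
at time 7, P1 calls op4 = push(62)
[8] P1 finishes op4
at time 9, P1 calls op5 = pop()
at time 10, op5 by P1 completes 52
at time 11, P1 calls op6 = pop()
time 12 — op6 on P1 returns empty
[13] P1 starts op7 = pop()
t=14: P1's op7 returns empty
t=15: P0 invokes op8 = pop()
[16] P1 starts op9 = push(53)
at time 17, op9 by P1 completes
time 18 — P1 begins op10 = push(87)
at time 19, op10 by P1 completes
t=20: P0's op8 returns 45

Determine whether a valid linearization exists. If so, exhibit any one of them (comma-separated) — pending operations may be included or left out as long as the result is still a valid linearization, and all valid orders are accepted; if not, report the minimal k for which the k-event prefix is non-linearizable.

not linearizable — minimal violating prefix: 6 events

events 1..5 are fine; event 6 — the response of op3 at time 6 — makes the prefix non-linearizable
one real-time candidate order over the 3 completed operations — the LIFO stack replay rejects it
sample order op1, op2, op3 stalls at step 3 — op3 pop() → empty has no legal effect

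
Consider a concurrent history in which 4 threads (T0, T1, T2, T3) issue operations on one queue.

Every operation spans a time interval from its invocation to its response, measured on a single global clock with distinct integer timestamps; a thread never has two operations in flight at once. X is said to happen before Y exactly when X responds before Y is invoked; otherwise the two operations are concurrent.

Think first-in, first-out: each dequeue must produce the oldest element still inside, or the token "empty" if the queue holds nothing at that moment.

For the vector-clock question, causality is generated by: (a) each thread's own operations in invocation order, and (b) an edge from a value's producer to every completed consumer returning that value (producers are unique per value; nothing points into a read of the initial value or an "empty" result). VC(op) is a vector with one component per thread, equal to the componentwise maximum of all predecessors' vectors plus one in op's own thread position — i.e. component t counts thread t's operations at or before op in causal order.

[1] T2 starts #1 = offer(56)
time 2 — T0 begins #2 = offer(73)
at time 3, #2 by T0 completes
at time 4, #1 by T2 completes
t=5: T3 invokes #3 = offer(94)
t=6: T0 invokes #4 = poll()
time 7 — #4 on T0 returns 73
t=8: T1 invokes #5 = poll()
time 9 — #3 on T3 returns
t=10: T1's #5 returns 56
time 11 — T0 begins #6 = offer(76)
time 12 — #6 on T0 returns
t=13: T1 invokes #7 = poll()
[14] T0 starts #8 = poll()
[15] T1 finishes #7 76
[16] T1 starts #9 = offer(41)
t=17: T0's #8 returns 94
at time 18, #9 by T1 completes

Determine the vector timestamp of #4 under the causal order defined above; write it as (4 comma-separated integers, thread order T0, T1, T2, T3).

(2, 0, 0, 0)

root op #3, invoked 5: fresh clock plus T3's own tick → (0, 0, 0, 1)
root op #1, invoked 1: fresh clock plus T2's own tick → (0, 0, 1, 0)
root op #2, invoked 2: fresh clock plus T0's own tick → (1, 0, 0, 0)
from VC(#1)=(0, 0, 1, 0), #5 (invoked 8) maxes components and bumps T1 → (0, 1, 1, 0)
from VC(#2)=(1, 0, 0, 0), #4 (invoked 6) maxes components and bumps T0 → (2, 0, 0, 0)
from VC(#4)=(2, 0, 0, 0), #6 (invoked 11) maxes components and bumps T0 → (3, 0, 0, 0)
from VC(#3)=(0, 0, 0, 1), VC(#6)=(3, 0, 0, 0), #8 (invoked 14) maxes components and bumps T0 → (4, 0, 0, 1)
from VC(#5)=(0, 1, 1, 0), VC(#6)=(3, 0, 0, 0), #7 (invoked 13) maxes components and bumps T1 → (3, 2, 1, 0)
from VC(#7)=(3, 2, 1, 0), #9 (invoked 16) maxes components and bumps T1 → (3, 3, 1, 0)
target: VC(#4) = (2, 0, 0, 0)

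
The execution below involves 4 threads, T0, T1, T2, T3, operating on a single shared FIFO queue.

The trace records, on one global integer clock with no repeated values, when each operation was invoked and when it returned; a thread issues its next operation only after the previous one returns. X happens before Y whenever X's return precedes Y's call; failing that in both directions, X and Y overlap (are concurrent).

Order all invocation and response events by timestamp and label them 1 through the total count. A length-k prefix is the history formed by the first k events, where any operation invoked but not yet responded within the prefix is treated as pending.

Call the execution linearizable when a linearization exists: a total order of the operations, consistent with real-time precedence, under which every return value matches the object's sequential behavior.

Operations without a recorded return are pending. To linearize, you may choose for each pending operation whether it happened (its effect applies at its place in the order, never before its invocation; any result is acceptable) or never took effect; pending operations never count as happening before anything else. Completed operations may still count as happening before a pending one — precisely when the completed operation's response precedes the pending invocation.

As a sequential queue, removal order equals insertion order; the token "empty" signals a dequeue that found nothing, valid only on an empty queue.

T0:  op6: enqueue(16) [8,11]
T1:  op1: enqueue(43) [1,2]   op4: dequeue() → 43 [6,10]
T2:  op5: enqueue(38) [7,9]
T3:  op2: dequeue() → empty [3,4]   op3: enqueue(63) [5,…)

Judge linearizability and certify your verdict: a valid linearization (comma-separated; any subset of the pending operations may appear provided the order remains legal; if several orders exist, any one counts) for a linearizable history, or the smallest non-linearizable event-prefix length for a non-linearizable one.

not linearizable — minimal violating prefix: 4 events

events 1..3 are fine; event 4 — the response of op2 at time 4 — makes the prefix non-linearizable
a single order respects real time; the 2 completed FIFO queue operations fail replay along it
take op1, op2: step 2 already fails, because op2 dequeue() → empty cannot occur there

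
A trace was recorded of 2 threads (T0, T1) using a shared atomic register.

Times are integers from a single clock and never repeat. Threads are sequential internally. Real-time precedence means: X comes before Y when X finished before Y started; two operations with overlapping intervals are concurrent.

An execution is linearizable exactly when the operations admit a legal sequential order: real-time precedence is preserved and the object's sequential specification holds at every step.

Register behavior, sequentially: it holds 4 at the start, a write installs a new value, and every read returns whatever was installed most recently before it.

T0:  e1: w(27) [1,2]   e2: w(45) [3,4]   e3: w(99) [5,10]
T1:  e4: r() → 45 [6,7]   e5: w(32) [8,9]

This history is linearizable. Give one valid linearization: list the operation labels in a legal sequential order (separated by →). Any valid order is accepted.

1. e1 w(27), leaving value 27
2. e2 w(45), leaving value 45
3. e4 r() → 45, leaving value 45
4. e3 w(99), leaving value 99
5. e5 w(32), leaving value 32

e1 → e2 → e4 → e3 → e5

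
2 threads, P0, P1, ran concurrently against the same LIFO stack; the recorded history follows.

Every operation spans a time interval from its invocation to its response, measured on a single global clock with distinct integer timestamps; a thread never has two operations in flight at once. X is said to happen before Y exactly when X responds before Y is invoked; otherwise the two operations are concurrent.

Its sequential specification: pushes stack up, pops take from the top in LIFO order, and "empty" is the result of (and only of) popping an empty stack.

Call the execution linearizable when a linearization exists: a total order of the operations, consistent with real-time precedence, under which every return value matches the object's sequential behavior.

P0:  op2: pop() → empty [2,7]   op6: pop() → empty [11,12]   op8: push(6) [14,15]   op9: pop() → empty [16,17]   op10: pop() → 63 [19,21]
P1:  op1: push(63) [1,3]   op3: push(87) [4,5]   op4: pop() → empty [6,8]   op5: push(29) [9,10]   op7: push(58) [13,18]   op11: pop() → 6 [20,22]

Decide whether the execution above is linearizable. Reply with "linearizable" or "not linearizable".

the violation lands at event 8, op4's response at time 8: events 1..7 linearize, events 1..8 do not
no legal order exists: 4 real-time-consistent candidates over 4 completed LIFO stack operations, all rejected
sample order op1, op2, op3, op4 stalls at step 2 — op2 pop() → empty has no legal effect
sample order op1, op3, op2, op4 stalls at step 3 — op2 pop() → empty has no legal effect

not linearizable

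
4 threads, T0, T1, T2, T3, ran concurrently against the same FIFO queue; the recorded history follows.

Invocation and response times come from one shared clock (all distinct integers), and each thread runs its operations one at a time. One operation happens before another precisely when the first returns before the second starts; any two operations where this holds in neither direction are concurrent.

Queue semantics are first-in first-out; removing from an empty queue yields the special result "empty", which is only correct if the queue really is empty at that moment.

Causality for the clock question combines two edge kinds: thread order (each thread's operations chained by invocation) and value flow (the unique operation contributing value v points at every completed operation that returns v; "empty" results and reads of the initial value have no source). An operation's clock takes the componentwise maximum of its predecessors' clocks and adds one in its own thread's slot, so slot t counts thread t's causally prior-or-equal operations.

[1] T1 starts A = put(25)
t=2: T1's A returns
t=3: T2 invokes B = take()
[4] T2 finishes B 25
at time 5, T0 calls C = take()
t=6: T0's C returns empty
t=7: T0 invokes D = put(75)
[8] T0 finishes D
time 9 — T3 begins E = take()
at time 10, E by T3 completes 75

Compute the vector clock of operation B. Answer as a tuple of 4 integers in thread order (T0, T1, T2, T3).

(0, 1, 1, 0)

A, invoked 1, has no incoming edges; only T1's bump applies → (0, 1, 0, 0)
C, invoked 5, has no incoming edges; only T0's bump applies → (1, 0, 0, 0)
VC(B, invoked at 3): max of VC(A)=(0, 1, 0, 0), then +1 on thread T2 → (0, 1, 1, 0)
VC(D, invoked at 7): max of VC(C)=(1, 0, 0, 0), then +1 on thread T0 → (2, 0, 0, 0)
VC(E, invoked at 9): max of VC(D)=(2, 0, 0, 0), then +1 on thread T3 → (2, 0, 0, 1)
target: VC(B) = (0, 1, 1, 0)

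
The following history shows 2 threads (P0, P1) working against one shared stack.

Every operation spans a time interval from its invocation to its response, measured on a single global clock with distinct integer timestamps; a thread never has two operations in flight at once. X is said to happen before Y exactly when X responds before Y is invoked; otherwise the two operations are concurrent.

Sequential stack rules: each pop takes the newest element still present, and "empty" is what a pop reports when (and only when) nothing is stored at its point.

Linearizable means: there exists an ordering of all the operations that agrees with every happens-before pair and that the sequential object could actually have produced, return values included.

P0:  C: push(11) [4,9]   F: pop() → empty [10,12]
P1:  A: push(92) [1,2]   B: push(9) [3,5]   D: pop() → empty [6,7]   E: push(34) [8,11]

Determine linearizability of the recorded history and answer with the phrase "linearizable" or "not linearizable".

already the first 7 events (up to D's response at time 7) admit no linearization; the first 6 still do
exactly one order of the 3 completed ops respects real time; the stack replay fails
completion choices over the 1 pending operation (C) were checked; none helps
one such order, A, B, D (pending dropped), breaks at step 3 where D pop() → empty is illegal

not linearizable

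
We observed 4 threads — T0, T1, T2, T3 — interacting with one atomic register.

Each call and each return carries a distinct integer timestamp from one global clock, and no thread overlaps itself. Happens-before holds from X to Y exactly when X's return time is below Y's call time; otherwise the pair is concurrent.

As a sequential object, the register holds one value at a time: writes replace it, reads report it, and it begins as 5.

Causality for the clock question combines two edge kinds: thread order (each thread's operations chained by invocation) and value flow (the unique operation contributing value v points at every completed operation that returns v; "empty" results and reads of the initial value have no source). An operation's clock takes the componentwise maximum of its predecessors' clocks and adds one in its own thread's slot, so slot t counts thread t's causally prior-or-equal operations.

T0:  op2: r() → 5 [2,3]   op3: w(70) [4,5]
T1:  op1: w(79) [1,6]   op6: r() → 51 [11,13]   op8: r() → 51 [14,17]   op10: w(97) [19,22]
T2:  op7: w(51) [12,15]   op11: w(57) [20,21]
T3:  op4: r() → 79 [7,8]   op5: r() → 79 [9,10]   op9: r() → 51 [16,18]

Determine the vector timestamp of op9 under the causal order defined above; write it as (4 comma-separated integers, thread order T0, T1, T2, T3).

(0, 1, 1, 3)

op7, invoked 12, has no incoming edges; only T2's bump applies → (0, 0, 1, 0)
op1, invoked 1, has no incoming edges; only T1's bump applies → (0, 1, 0, 0)
op2, invoked 2, has no incoming edges; only T0's bump applies → (1, 0, 0, 0)
op11, invoked 20, takes VC(op7)=(0, 0, 1, 0) under max, adds 1 for T2 → (0, 0, 2, 0)
op4, invoked 7, takes VC(op1)=(0, 1, 0, 0) under max, adds 1 for T3 → (0, 1, 0, 1)
op3, invoked 4, takes VC(op2)=(1, 0, 0, 0) under max, adds 1 for T0 → (2, 0, 0, 0)
op5, invoked 9, takes VC(op1)=(0, 1, 0, 0), VC(op4)=(0, 1, 0, 1) under max, adds 1 for T3 → (0, 1, 0, 2)
op6, invoked 11, takes VC(op1)=(0, 1, 0, 0), VC(op7)=(0, 0, 1, 0) under max, adds 1 for T1 → (0, 2, 1, 0)
op8, invoked 14, takes VC(op6)=(0, 2, 1, 0), VC(op7)=(0, 0, 1, 0) under max, adds 1 for T1 → (0, 3, 1, 0)
op9, invoked 16, takes VC(op5)=(0, 1, 0, 2), VC(op7)=(0, 0, 1, 0) under max, adds 1 for T3 → (0, 1, 1, 3)
op10, invoked 19, takes VC(op8)=(0, 3, 1, 0) under max, adds 1 for T1 → (0, 4, 1, 0)
target: VC(op9) = (0, 1, 1, 3)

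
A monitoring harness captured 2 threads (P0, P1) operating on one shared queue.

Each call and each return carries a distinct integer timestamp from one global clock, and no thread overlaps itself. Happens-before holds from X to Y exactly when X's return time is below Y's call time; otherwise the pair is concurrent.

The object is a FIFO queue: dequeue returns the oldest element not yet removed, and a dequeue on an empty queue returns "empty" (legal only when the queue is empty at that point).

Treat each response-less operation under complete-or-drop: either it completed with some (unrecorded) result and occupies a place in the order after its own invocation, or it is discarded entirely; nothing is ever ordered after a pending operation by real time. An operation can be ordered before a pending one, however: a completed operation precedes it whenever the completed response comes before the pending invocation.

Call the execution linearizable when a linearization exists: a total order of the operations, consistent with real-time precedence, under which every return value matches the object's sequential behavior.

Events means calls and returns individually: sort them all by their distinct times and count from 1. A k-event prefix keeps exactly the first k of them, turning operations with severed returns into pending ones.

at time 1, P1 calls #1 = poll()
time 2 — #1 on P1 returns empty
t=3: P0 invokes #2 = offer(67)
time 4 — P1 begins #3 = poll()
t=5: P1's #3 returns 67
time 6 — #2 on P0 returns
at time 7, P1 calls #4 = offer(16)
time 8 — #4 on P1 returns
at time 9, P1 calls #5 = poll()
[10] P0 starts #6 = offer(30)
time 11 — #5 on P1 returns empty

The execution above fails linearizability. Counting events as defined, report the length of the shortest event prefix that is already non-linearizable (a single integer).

11

events 1..10 are linearizable; a witness order is #1, #2, #3, #4:
after step 1 (#1 poll() → empty): queue <>
after step 2 (#2 offer(67)): queue <67>
after step 3 (#3 poll() → 67): queue <>
after step 4 (#4 offer(16)): queue <16>
event 11 — #5's response, time 11 — after it, nothing linearizes
every completion of the 1 pending operation (#6) was checked; none linearizes
sample order #1, #2, #3, #4, #5 (pending dropped) stalls at step 5 — #5 poll() → empty has no legal effect
sample order #1, #3, #2, #4, #5 (pending dropped) stalls at step 2 — #3 poll() → 67 has no legal effect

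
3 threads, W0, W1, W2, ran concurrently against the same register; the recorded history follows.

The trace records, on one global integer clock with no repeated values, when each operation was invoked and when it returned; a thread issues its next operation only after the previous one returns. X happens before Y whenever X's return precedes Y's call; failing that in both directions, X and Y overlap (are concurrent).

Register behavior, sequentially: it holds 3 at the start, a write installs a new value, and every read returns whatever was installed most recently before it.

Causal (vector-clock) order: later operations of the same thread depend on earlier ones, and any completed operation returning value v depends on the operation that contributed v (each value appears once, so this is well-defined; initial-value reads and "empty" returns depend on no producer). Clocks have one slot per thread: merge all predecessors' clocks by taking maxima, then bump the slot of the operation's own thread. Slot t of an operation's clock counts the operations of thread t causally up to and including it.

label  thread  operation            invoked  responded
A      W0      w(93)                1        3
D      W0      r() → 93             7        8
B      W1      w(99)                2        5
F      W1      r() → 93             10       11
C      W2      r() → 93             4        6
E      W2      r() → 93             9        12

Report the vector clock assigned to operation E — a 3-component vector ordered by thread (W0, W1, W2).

(1, 0, 2)

no predecessors for B (invoked 2): W1 increments from zero → (0, 1, 0)
no predecessors for A (invoked 1): W0 increments from zero → (1, 0, 0)
invoked at 4, C merges VC(A)=(1, 0, 0) and bumps W2's slot → (1, 0, 1)
invoked at 7, D merges VC(A)=(1, 0, 0) and bumps W0's slot → (2, 0, 0)
invoked at 9, E merges VC(A)=(1, 0, 0), VC(C)=(1, 0, 1) and bumps W2's slot → (1, 0, 2)
invoked at 10, F merges VC(A)=(1, 0, 0), VC(B)=(0, 1, 0) and bumps W1's slot → (1, 2, 0)
target: VC(E) = (1, 0, 2)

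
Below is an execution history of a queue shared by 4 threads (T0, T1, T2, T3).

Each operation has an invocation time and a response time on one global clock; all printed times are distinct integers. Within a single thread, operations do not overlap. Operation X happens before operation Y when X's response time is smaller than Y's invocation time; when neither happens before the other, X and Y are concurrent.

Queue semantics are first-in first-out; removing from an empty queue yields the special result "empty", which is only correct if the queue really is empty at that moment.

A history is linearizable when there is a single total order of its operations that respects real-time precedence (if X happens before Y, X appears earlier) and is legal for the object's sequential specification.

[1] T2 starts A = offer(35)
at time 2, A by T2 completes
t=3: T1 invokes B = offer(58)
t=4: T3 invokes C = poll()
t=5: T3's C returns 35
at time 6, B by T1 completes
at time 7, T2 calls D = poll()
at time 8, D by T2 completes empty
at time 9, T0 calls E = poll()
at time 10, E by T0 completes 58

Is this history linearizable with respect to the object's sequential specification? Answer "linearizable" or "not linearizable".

through event 7 a valid linearization exists; event 8 (D responding at time 8) ends that
4 completed operations, 2 real-time-consistent orders — every queue replay fails
take A, B, C, D: step 4 already fails, because D poll() → empty cannot occur there
take A, C, B, D: step 4 already fails, because D poll() → empty cannot occur there

not linearizable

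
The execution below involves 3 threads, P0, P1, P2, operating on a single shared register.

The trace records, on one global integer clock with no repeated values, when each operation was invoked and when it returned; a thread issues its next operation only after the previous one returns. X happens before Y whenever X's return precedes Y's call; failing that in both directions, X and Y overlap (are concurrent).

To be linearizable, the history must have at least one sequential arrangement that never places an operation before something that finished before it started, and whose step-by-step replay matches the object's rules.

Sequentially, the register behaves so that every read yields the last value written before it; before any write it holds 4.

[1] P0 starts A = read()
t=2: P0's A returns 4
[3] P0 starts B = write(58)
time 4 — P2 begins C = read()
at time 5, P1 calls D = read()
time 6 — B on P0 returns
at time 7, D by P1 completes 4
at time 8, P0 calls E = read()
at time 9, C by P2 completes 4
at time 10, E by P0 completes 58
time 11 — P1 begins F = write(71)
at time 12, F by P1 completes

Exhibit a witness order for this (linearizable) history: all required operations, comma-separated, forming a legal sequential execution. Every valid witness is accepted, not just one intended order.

step 1: A read() → 4 — value 4
step 2: C read() → 4 — value 4
step 3: D read() → 4 — value 4
step 4: B write(58) — value 58
step 5: E read() → 58 — value 58
step 6: F write(71) — value 71

A, C, D, B, E, F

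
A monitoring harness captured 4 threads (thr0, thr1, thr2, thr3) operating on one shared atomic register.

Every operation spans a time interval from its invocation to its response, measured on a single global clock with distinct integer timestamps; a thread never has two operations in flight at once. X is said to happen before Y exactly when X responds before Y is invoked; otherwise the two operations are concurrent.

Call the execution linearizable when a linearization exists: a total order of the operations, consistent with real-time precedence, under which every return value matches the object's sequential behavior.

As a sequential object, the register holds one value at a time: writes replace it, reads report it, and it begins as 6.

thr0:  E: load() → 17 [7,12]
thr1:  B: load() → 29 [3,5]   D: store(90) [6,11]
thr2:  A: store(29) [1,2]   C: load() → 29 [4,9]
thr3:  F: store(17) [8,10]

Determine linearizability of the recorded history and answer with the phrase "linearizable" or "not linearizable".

linearizable

witness order: A, B, C, D, F, E
after step 1 (A store(29)): value 29
after step 2 (B load() → 29): value 29
after step 3 (C load() → 29): value 29
after step 4 (D store(90)): value 90
after step 5 (F store(17)): value 17
after step 6 (E load() → 17): value 17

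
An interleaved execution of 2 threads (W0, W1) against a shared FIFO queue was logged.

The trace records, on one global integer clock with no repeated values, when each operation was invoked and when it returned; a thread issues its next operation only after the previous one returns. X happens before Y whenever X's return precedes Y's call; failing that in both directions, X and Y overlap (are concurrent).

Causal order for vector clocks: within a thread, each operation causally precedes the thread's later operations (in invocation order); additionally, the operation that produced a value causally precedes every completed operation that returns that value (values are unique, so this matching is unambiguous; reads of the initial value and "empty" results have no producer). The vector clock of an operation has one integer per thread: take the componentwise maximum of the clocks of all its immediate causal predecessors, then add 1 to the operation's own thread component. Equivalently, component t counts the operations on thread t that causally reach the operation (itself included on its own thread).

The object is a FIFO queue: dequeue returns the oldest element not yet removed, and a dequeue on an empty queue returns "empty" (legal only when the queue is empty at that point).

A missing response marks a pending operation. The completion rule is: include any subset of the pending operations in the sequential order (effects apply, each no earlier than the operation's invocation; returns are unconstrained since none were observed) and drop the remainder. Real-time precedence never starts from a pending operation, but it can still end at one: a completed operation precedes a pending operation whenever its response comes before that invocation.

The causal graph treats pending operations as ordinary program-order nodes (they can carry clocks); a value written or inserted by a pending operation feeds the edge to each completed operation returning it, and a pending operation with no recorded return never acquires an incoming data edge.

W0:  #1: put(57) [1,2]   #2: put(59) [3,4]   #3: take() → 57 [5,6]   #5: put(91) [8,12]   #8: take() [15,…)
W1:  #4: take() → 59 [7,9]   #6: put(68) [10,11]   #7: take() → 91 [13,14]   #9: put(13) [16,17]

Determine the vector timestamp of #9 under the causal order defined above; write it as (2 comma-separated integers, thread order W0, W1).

(4, 4)

VC(#1, invoked at 1): no causal predecessors; +1 on W0 → (1, 0)
merge at #2 (invoked 3): VC(#1)=(1, 0), own-thread bump on W0 → (2, 0)
merge at #4 (invoked 7): VC(#2)=(2, 0), own-thread bump on W1 → (2, 1)
merge at #3 (invoked 5): VC(#1)=(1, 0), VC(#2)=(2, 0), own-thread bump on W0 → (3, 0)
merge at #6 (invoked 10): VC(#4)=(2, 1), own-thread bump on W1 → (2, 2)
merge at #5 (invoked 8): VC(#3)=(3, 0), own-thread bump on W0 → (4, 0)
merge at #8 (invoked 15): VC(#5)=(4, 0), own-thread bump on W0 → (5, 0)
merge at #7 (invoked 13): VC(#5)=(4, 0), VC(#6)=(2, 2), own-thread bump on W1 → (4, 3)
merge at #9 (invoked 16): VC(#7)=(4, 3), own-thread bump on W1 → (4, 4)
target: VC(#9) = (4, 4)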